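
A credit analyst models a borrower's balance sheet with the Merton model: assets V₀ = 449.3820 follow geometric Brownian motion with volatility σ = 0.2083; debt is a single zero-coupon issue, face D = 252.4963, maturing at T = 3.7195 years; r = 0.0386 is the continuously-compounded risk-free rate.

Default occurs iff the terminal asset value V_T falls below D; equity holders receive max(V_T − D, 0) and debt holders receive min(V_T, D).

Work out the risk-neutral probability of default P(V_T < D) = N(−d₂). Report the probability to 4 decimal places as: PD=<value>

PD=0.0557

With assets at 449.3820 and a single debt payment of 252.4963 at 3.7195 years:
d₁ = [ln(V₀/D) + (r + σ²/2)T] / (σ√T)
   = [ln(449.3820/252.4963) + (0.0386 + 0.5·0.2083²)·3.7195] / (0.2083·√3.7195)
   = [0.576477 + 0.224265] / 0.401727 = 1.993246
d₂ = d₁ − σ√T = 1.993246 − 0.401727 = 1.591519
risk-neutral PD = N(−d₂) = N(-1.591519) = 0.055746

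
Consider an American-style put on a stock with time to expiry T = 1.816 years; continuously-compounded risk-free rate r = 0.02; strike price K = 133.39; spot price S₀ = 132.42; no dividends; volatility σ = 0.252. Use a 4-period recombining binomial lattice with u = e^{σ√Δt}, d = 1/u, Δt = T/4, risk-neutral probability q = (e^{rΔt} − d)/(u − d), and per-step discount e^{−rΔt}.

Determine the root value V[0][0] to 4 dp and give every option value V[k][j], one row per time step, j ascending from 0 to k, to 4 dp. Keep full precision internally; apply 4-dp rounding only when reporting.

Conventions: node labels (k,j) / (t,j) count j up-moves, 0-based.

Δt=0.45400, u=1.18506, d=0.84384, q=0.48438, disc=e^(-rΔt)=0.99096
k=4 terminal: V=max(K-S,0) → 66.2491 39.0990 0.9700 0.0000 0.0000
k=3: j=0 S=79.5662 intr=53.8238 cont=52.6181 V=53.8238[EX]; j=1 S=111.7408 intr=21.6492 cont=20.4435 V=21.6492[EX]; j=2 S=156.9261 intr=0.0000 cont=0.4956 V=0.4956[hold]; j=3 S=220.3832 intr=0.0000 cont=0.0000 V=0.0000[hold]
k=2: j=0 S=94.2910 intr=39.0990 cont=37.8933 V=39.0990[EX]; j=1 S=132.4200 intr=0.9700 cont=11.2997 V=11.2997[hold]; j=2 S=185.9674 intr=0.0000 cont=0.2532 V=0.2532[hold]
k=1: j=0 S=111.7408 intr=21.6492 cont=25.4018 V=25.4018[hold]; j=1 S=156.9261 intr=0.0000 cont=5.8952 V=5.8952[hold]
k=0: j=0 S=132.4200 intr=0.9700 cont=15.8089 V=15.8089[hold]

price = 15.8089
tree:
15.8089
25.4018 5.8952
39.0990 11.2997 0.2532
53.8238 21.6492 0.4956 0.0000
66.2491 39.0990 0.9700 0.0000 0.0000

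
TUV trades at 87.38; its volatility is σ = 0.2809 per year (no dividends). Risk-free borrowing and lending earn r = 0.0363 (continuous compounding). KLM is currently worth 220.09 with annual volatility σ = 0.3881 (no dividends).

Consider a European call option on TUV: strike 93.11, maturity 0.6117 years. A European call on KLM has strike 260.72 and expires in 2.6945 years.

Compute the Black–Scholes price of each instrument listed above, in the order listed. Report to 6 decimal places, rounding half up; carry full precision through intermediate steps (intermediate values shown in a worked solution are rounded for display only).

[TUV call K=93.11]
σ√T = 0.2809·√0.6117 = 0.219695
d₁ = (ln(S/K) + (r+σ²/2)T) / (σ√T) = (ln(87.38/93.11) + (0.0363+0.2809²/2)·0.6117) / 0.219695 = (-0.063515 + 0.046338) / 0.219695 = -0.078187
d₂ = d₁ − σ√T = -0.078187 − 0.219695 = -0.297883
e^{−rT} = 0.978040
N(d₁) = 0.468839,  N(d₂) = 0.382896
price = S·N(d₁) − K·e^{−rT}·N(d₂) = 40.967194 − 34.868567 = 6.098626
[KLM call K=260.72]
σ√T = 0.3881·√2.6945 = 0.637064
d₁ = (ln(S/K) + (r+σ²/2)T) / (σ√T) = (ln(220.09/260.72) + (0.0363+0.3881²/2)·2.6945) / 0.637064 = (-0.169410 + 0.300735) / 0.637064 = 0.206141
d₂ = d₁ − σ√T = 0.206141 − 0.637064 = -0.430923
e^{−rT} = 0.906821
N(d₁) = 0.581660,  N(d₂) = 0.333262
price = S·N(d₁) − K·e^{−rT}·N(d₂) = 128.017454 − 78.791987 = 49.225467

price(TUV call K=93.11) = 6.098626
price(KLM call K=260.72) = 49.225467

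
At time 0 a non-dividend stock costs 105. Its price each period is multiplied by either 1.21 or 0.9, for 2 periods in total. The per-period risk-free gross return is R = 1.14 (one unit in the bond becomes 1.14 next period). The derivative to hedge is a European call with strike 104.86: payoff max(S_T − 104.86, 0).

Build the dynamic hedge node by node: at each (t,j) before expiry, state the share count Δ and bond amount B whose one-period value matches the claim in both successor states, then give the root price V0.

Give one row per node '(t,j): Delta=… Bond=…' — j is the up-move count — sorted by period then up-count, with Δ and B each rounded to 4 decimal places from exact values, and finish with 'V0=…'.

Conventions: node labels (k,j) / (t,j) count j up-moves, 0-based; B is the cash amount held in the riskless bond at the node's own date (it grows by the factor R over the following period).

(0,0): Delta=0.8795 Bond=-67.2515
(1,0): Delta=0.3238 Bond=-24.1553
(1,1): Delta=1.0000 Bond=-91.9825
V0=25.0909

Under the risk-neutral measure, an up-move has probability p* = (R−d)/(u−d) = 0.7742 and values discount at R = 1.14.
At maturity the claim pays: V(2,0)=0.0000, V(2,1)=9.4850, V(2,2)=48.8705
(1,0): S=94.5000. Δ = (V_up−V_dn)/(S_up−S_dn) = (9.4850−0.0000)/(114.3450−85.0500) = 0.3238. V = [p*·9.4850 + (1−p*)·0.0000]/1.14 = 6.4414. B = V − Δ·S = -24.1553.
(1,1): S=127.0500. Δ = (V_up−V_dn)/(S_up−S_dn) = (48.8705−9.4850)/(153.7305−114.3450) = 1.0000. V = [p*·48.8705 + (1−p*)·9.4850]/1.14 = 35.0675. B = V − Δ·S = -91.9825.
(0,0): S=105.0000. Δ = (V_up−V_dn)/(S_up−S_dn) = (35.0675−6.4414)/(127.0500−94.5000) = 0.8795. V = [p*·35.0675 + (1−p*)·6.4414]/1.14 = 25.0909. B = V − Δ·S = -67.2515.
Verification: the root portfolio costs Δ(0,0)·S0 + B(0,0) = 25.0909, matching V0.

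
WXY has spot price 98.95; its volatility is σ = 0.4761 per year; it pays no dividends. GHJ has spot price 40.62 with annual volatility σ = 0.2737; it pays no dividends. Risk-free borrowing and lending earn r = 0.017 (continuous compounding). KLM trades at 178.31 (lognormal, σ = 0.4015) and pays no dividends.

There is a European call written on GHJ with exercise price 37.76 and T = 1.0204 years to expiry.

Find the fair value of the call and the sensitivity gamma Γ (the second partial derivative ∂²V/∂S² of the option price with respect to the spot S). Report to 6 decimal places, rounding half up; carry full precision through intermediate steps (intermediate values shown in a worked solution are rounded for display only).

price = 6.252427
Γ = 0.031882

σ√T = 0.2737·√1.0204 = 0.276478
d₁ = (ln(S/K) + (r+σ²/2)T) / (σ√T) = (ln(40.62/37.76) + (0.017+0.2737²/2)·1.0204) / 0.276478 = (0.073010 + 0.055567) / 0.276478 = 0.465054
d₂ = d₁ − σ√T = 0.465054 − 0.276478 = 0.188576
e^{−rT} = 0.982803
N(d₁) = 0.679054,  N(d₂) = 0.574787
Call price V = S·N(d₁) − K·e^{−rT}·N(d₂) = 27.583154 − 21.330727 = 6.252427
φ(d₁) = (1/√(2π))·e^{−d₁²/2} = 0.358052
Γ = φ(d₁) / (S·σ·√T) = 0.031882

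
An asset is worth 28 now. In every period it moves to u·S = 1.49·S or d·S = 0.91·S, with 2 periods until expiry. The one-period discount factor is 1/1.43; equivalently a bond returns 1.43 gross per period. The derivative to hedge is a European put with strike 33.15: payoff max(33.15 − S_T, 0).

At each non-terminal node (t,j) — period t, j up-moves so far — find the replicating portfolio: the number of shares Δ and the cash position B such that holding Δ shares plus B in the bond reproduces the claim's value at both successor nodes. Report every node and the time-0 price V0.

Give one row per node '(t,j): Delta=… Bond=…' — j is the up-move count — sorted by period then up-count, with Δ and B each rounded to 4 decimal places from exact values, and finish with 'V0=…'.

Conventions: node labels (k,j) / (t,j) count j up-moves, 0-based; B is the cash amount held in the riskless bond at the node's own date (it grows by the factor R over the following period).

(0,0): Delta=-0.0444 Bond=1.2948
(1,0): Delta=-0.6742 Bond=17.8987
(1,1): Delta=0.0000 Bond=0.0000
V0=0.0521

No-arbitrage ⇒ martingale measure with p* = (R−d)/(u−d) = 0.8966.
Expiry values: V(2,0)=9.9632, V(2,1)=0.0000, V(2,2)=0.0000
(1,0): S=25.4800. Δ = (V_up−V_dn)/(S_up−S_dn) = (0.0000−9.9632)/(37.9652−23.1868) = -0.6742. V = [p*·0.0000 + (1−p*)·9.9632]/1.43 = 0.7208. B = V − Δ·S = 17.8987.
(1,1): S=41.7200. Δ = (V_up−V_dn)/(S_up−S_dn) = (0.0000−0.0000)/(62.1628−37.9652) = 0.0000. V = [p*·0.0000 + (1−p*)·0.0000]/1.43 = 0.0000. B = V − Δ·S = 0.0000.
(0,0): S=28.0000. Δ = (V_up−V_dn)/(S_up−S_dn) = (0.0000−0.7208)/(41.7200−25.4800) = -0.0444. V = [p*·0.0000 + (1−p*)·0.7208]/1.43 = 0.0521. B = V − Δ·S = 1.2948.
Verification: the root portfolio costs Δ(0,0)·S0 + B(0,0) = 0.0521, matching V0.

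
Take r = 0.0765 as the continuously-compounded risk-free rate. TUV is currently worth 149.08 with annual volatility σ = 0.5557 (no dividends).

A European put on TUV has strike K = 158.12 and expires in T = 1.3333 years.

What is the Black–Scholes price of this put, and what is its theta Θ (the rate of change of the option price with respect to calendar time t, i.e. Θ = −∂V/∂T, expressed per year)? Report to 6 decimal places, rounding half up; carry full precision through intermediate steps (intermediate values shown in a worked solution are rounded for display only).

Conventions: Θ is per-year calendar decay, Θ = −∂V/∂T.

σ√T = 0.5557·√1.3333 = 0.641659
d₁ = (ln(S/K) + (r+σ²/2)T) / (σ√T) = (ln(149.08/158.12) + (0.0765+0.5557²/2)·1.3333) / 0.641659 = (-0.058871 + 0.307861) / 0.641659 = 0.388040
d₂ = d₁ − σ√T = 0.388040 − 0.641659 = -0.253619
e^{−rT} = 0.903032
N(−d₁) = 0.348993,  N(−d₂) = 0.600105
Put price V = K·e^{−rT}·N(−d₂) − S·N(−d₁) = 85.687434 − 52.027902 = 33.659532
φ(d₁) = (1/√(2π))·e^{−d₁²/2} = 0.370010
Θ = −S·φ(d₁)·σ/(2√T) + r·K·e^{−rT}·N(−d₂) = −13.273301 + 6.555089 = -6.718212

price = 33.659532
Θ = -6.718212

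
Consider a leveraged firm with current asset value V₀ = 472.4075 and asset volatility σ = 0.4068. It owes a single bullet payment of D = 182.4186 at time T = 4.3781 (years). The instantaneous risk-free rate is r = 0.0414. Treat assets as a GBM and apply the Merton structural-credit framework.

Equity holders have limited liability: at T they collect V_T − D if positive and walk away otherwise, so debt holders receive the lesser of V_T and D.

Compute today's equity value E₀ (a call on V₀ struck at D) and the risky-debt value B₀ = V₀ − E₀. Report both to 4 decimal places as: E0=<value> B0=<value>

Apply the equity-as-call identities (strike 182.4186, horizon 4.3781 years):
d₁ = [ln(V₀/D) + (r + σ²/2)T] / (σ√T)
   = [ln(472.4075/182.4186) + (0.0414 + 0.5·0.4068²)·4.3781] / (0.4068·√4.3781)
   = [0.951538 + 0.543511] / 0.851185 = 1.756433
d₂ = d₁ − σ√T = 1.756433 − 0.851185 = 0.905248
N(d₁) = 0.960493,  N(d₂) = 0.817333,  e^(−rT) = 0.834224
E₀ = V₀·N(d₁) − D·e^(−rT)·N(d₂)
   = 472.4075·0.960493 − 182.4186·0.834224·0.817333 = 329.363887
B₀ = V₀ − E₀ = 472.4075 − 329.363887 = 143.043613

E0=329.3639 B0=143.0436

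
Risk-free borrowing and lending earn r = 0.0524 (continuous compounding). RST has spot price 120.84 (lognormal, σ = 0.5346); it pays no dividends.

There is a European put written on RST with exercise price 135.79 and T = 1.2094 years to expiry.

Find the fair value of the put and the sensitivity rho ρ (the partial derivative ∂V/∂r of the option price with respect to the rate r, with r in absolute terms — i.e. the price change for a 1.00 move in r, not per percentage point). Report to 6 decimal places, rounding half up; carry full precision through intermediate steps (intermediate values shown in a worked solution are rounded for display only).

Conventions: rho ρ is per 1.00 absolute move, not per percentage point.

price = 32.123849
ρ = -100.147870

σ√T = 0.5346·√1.2094 = 0.587914
d₁ = (ln(S/K) + (r+σ²/2)T) / (σ√T) = (ln(120.84/135.79) + (0.0524+0.5346²/2)·1.2094) / 0.587914 = (-0.116642 + 0.236194) / 0.587914 = 0.203349
d₂ = d₁ − σ√T = 0.203349 − 0.587914 = -0.384565
e^{−rT} = 0.938594
N(−d₁) = 0.419431,  N(−d₂) = 0.649720
Put price V = K·e^{−rT}·N(−d₂) − S·N(−d₁) = 82.807897 − 50.684048 = 32.123849
ρ = −K·T·e^{−rT}·N(−d₂) = -100.147870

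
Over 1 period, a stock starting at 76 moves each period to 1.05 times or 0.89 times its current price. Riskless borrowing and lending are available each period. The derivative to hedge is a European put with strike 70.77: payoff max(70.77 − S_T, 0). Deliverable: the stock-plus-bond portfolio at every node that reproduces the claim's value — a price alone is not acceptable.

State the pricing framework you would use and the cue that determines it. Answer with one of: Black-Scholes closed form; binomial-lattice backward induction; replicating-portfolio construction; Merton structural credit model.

framework: replicating-portfolio construction

Key observation: the task asks for the hedge itself — share and bond holdings at every node of the 1-period tree on spot 76 with factors 1.05/0.89 — which is exactly what the replicating-portfolio construction produces.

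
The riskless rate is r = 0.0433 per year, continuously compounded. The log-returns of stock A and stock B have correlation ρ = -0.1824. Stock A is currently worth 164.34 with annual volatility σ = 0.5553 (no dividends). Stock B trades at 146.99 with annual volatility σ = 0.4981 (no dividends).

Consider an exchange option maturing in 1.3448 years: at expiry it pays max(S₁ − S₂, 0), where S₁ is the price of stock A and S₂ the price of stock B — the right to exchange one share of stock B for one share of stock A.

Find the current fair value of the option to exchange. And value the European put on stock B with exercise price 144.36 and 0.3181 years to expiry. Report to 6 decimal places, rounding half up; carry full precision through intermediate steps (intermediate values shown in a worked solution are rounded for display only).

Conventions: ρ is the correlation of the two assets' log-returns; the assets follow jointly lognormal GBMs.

σ_eff = √(σ₁² + σ₂² − 2ρσ₁σ₂) = √(0.5553² + 0.4981² − 2·-0.1824·0.5553·0.4981) = 0.810780
d₁ = (ln(S₁/S₂) + (q₂ − q₁ + σ_eff²/2)T) / (σ_eff√T) = (ln(164.34/146.99) + (0.0 − 0.0 + 0.328682)·1.3448) / 0.940225 = 0.588779
d₂ = d₁ − σ_eff√T = 0.588779 − 0.940225 = -0.351446
N(d₁) = 0.721995,  N(d₂) = 0.362627
V = S₁·e^{−q₁T}·N(d₁) − S₂·e^{−q₂T}·N(d₂) = 118.652672 − 53.302518 = 65.350153
[vanilla: stock B put K=144.36]
σ√T = 0.4981·√0.3181 = 0.280930
d₁ = (ln(S/K) + (r+σ²/2)T) / (σ√T) = (ln(146.99/144.36) + (0.0433+0.4981²/2)·0.3181) / 0.280930 = (0.018054 + 0.053235) / 0.280930 = 0.253761
d₂ = d₁ − σ√T = 0.253761 − 0.280930 = -0.027170
e^{−rT} = 0.986321
N(−d₁) = 0.399840,  N(−d₂) = 0.510838
price = K·e^{−rT}·N(−d₂) − S·N(−d₁) = 72.735768 − 58.772524 = 13.963245

exchange price = 65.350153
price(stock B put K=144.36) = 13.963245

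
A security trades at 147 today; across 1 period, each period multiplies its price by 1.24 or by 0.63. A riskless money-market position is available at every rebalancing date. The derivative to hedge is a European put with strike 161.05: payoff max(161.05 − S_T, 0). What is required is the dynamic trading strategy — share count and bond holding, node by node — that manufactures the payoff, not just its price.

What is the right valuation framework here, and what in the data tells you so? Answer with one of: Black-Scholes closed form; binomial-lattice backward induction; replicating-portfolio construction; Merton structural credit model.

Key observation: since the answer must list Δ and B at each node of the 1.24/0.63 lattice on 147, the replicating-portfolio method — solving the two-state system at every node — is the one that applies.

framework: replicating-portfolio construction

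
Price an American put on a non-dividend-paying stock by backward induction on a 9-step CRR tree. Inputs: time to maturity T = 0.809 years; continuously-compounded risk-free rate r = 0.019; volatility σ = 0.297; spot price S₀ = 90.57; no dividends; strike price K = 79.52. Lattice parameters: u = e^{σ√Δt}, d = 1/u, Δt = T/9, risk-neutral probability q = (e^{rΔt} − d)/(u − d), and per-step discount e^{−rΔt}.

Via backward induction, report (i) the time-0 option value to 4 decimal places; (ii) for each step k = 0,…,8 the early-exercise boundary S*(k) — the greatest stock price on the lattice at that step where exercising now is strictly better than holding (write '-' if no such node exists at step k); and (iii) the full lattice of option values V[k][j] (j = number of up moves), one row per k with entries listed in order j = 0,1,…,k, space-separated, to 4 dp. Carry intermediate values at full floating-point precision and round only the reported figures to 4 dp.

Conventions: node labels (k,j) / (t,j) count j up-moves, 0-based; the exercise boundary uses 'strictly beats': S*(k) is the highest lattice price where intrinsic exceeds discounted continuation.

Δt=0.08989, u=1.09313, d=0.91480, q=0.48734, disc=e^(-rΔt)=0.99829
k=9 terminal: V=max(K-S,0) → 38.8814 30.9596 21.4936 10.1823 0.0000 0.0000 0.0000 0.0000 0.0000 0.0000
k=8: j=0 S=44.4233 intr=35.0967 cont=34.9610 V=35.0967[EX]; j=1 S=53.0828 intr=26.4372 cont=26.3015 V=26.4372[EX]; j=2 S=63.4304 intr=16.0896 cont=15.9539 V=16.0896[EX]; j=3 S=75.7951 intr=3.7249 cont=5.2112 V=5.2112[hold]; j=4 S=90.5700 intr=0.0000 cont=0.0000 V=0.0000[hold]; j=5 S=108.2251 intr=0.0000 cont=0.0000 V=0.0000[hold]; j=6 S=129.3217 intr=0.0000 cont=0.0000 V=0.0000[hold]; j=7 S=154.5307 intr=0.0000 cont=0.0000 V=0.0000[hold]; j=8 S=184.6538 intr=0.0000 cont=0.0000 V=0.0000[hold]  S*(8)=63.4304
k=7: j=0 S=48.5604 intr=30.9596 cont=30.8239 V=30.9596[EX]; j=1 S=58.0264 intr=21.4936 cont=21.3579 V=21.4936[EX]; j=2 S=69.3377 intr=10.1823 cont=10.7697 V=10.7697[hold]; j=3 S=82.8538 intr=0.0000 cont=2.6670 V=2.6670[hold]; j=4 S=99.0048 intr=0.0000 cont=0.0000 V=0.0000[hold]; j=5 S=118.3040 intr=0.0000 cont=0.0000 V=0.0000[hold]; j=6 S=141.3654 intr=0.0000 cont=0.0000 V=0.0000[hold]; j=7 S=168.9221 intr=0.0000 cont=0.0000 V=0.0000[hold]  S*(7)=58.0264
k=6: j=0 S=53.0828 intr=26.4372 cont=26.3015 V=26.4372[EX]; j=1 S=63.4304 intr=16.0896 cont=16.2397 V=16.2397[hold]; j=2 S=75.7951 intr=3.7249 cont=6.8093 V=6.8093[hold]; j=3 S=90.5700 intr=0.0000 cont=1.3649 V=1.3649[hold]; j=4 S=108.2251 intr=0.0000 cont=0.0000 V=0.0000[hold]; j=5 S=129.3217 intr=0.0000 cont=0.0000 V=0.0000[hold]; j=6 S=154.5307 intr=0.0000 cont=0.0000 V=0.0000[hold]  S*(6)=53.0828
k=5: j=0 S=58.0264 intr=21.4936 cont=21.4309 V=21.4936[EX]; j=1 S=69.3377 intr=10.1823 cont=11.6240 V=11.6240[hold]; j=2 S=82.8538 intr=0.0000 cont=4.1490 V=4.1490[hold]; j=3 S=99.0048 intr=0.0000 cont=0.6986 V=0.6986[hold]; j=4 S=118.3040 intr=0.0000 cont=0.0000 V=0.0000[hold]; j=5 S=141.3654 intr=0.0000 cont=0.0000 V=0.0000[hold]  S*(5)=58.0264
k=4: j=0 S=63.4304 intr=16.0896 cont=16.6553 V=16.6553[hold]; j=1 S=75.7951 intr=3.7249 cont=7.9675 V=7.9675[hold]; j=2 S=90.5700 intr=0.0000 cont=2.4632 V=2.4632[hold]; j=3 S=108.2251 intr=0.0000 cont=0.3575 V=0.3575[hold]; j=4 S=129.3217 intr=0.0000 cont=0.0000 V=0.0000[hold]  S*(4)=-
k=3: j=0 S=69.3377 intr=10.1823 cont=12.4002 V=12.4002[hold]; j=1 S=82.8538 intr=0.0000 cont=5.2760 V=5.2760[hold]; j=2 S=99.0048 intr=0.0000 cont=1.4346 V=1.4346[hold]; j=3 S=118.3040 intr=0.0000 cont=0.1830 V=0.1830[hold]  S*(3)=-
k=2: j=0 S=75.7951 intr=3.7249 cont=8.9131 V=8.9131[hold]; j=1 S=90.5700 intr=0.0000 cont=3.3981 V=3.3981[hold]; j=2 S=108.2251 intr=0.0000 cont=0.8232 V=0.8232[hold]  S*(2)=-
k=1: j=0 S=82.8538 intr=0.0000 cont=6.2148 V=6.2148[hold]; j=1 S=99.0048 intr=0.0000 cont=2.1396 V=2.1396[hold]  S*(1)=-
k=0: j=0 S=90.5700 intr=0.0000 cont=4.2216 V=4.2216[hold]  S*(0)=-

price = 4.2216
boundary = - - - - - 58.0264 53.0828 58.0264 63.4304
tree:
4.2216
6.2148 2.1396
8.9131 3.3981 0.8232
12.4002 5.2760 1.4346 0.1830
16.6553 7.9675 2.4632 0.3575 0.0000
21.4936 11.6240 4.1490 0.6986 0.0000 0.0000
26.4372 16.2397 6.8093 1.3649 0.0000 0.0000 0.0000
30.9596 21.4936 10.7697 2.6670 0.0000 0.0000 0.0000 0.0000
35.0967 26.4372 16.0896 5.2112 0.0000 0.0000 0.0000 0.0000 0.0000
38.8814 30.9596 21.4936 10.1823 0.0000 0.0000 0.0000 0.0000 0.0000 0.0000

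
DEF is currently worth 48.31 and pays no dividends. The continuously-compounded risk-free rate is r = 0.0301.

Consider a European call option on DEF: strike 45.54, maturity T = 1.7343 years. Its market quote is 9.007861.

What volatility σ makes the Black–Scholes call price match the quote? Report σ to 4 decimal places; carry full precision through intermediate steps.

sigma = 0.2565

At σ = 0.2565 the Black–Scholes value reproduces the quote:
σ√T = 0.2565·√1.7343 = 0.337792
d₁ = (ln(S/K) + (r+σ²/2)T) / (σ√T) = (ln(48.31/45.54) + (0.0301+0.2565²/2)·1.7343) / 0.337792 = (0.059048 + 0.109254) / 0.337792 = 0.498240
d₂ = d₁ − σ√T = 0.498240 − 0.337792 = 0.160448
e^{−rT} = 0.949137
N(d₁) = 0.690843,  N(d₂) = 0.563736
V = S·N(d₁) − K·e^{−rT}·N(d₂) = 33.374612 − 24.366751 = 9.007861 (the observed quote) — the price is monotone increasing in volatility, hence this σ is the only solution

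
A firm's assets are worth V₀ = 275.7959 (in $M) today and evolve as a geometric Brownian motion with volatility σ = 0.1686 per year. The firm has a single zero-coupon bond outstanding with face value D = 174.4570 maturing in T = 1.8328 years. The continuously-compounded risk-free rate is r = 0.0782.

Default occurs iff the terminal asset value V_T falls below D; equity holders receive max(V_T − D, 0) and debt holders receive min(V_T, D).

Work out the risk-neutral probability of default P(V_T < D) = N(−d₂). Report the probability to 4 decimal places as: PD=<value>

PD=0.0059

Apply the equity-as-call identities (strike 174.4570, horizon 1.8328 years):
d₁ = [ln(V₀/D) + (r + σ²/2)T] / (σ√T)
   = [ln(275.7959/174.4570) + (0.0782 + 0.5·0.1686²)·1.8328] / (0.1686·√1.8328)
   = [0.457983 + 0.169375] / 0.228252 = 2.748526
d₂ = d₁ − σ√T = 2.748526 − 0.228252 = 2.520274
risk-neutral PD = N(−d₂) = N(-2.520274) = 0.005863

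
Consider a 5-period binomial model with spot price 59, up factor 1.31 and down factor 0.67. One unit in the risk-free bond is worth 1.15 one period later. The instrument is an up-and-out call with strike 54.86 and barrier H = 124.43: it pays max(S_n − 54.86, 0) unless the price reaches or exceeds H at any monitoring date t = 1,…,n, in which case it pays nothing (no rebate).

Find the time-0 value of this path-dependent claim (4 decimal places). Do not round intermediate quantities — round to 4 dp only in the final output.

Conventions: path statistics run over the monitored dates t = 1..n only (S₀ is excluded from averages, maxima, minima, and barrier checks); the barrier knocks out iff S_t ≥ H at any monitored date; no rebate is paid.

price = 7.8148

Set p* = 0.7500 (from d < R < u); the path-dependent value is the discounted p*-expectation over all price paths.
Enumerate all 2^5 = 32 price paths (U = up ×1.31, D = down ×0.67); each path with k up-moves has probability p*^k·(1−p*)^(5−k).
DDDDD: M=39.5300, payoff=0.0000, prob=0.000977
UDDDD: M=77.2900, payoff=0.0000, prob=0.002930
DUDDD: M=51.7843, payoff=0.0000, prob=0.002930
UUDDD: M=101.2499, payoff=0.0000, prob=0.008789
DDUDD: M=39.5300, payoff=0.0000, prob=0.002930
UDUDD: M=77.2900, payoff=0.0000, prob=0.008789
DUUDD: M=67.8374, payoff=0.0000, prob=0.008789
UUUDD: M=132.6374, payoff=0.0000, prob=0.026367
DDDUD: M=39.5300, payoff=0.0000, prob=0.002930
UDDUD: M=77.2900, payoff=0.0000, prob=0.008789
DUDUD: M=51.7843, payoff=0.0000, prob=0.008789
UUDUD: M=101.2499, payoff=4.6809, prob=0.026367
DDUUD: M=45.4511, payoff=0.0000, prob=0.008789
UDUUD: M=88.8670, payoff=4.6809, prob=0.026367
DUUUD: M=88.8670, payoff=4.6809, prob=0.026367
UUUUD: M=173.7550, payoff=0.0000, prob=0.079102
DDDDU: M=39.5300, payoff=0.0000, prob=0.002930
UDDDU: M=77.2900, payoff=0.0000, prob=0.008789
DUDDU: M=51.7843, payoff=0.0000, prob=0.008789
UUDDU: M=101.2499, payoff=4.6809, prob=0.026367
DDUDU: M=39.5300, payoff=0.0000, prob=0.008789
UDUDU: M=77.2900, payoff=4.6809, prob=0.026367
DUUDU: M=67.8374, payoff=4.6809, prob=0.026367
UUUDU: M=132.6374, payoff=0.0000, prob=0.079102
DDDUU: M=39.5300, payoff=0.0000, prob=0.008789
UDDUU: M=77.2900, payoff=4.6809, prob=0.026367
DUDUU: M=59.5409, payoff=4.6809, prob=0.026367
UUDUU: M=116.4158, payoff=61.5558, prob=0.079102
DDUUU: M=59.5409, payoff=4.6809, prob=0.026367
UDUUU: M=116.4158, payoff=61.5558, prob=0.079102
DUUUU: M=116.4158, payoff=61.5558, prob=0.079102
UUUUU: M=227.6190, payoff=0.0000, prob=0.237305
Price = Σ prob·payoff / R^5 = 15.718287 / 2.011357 = 7.8148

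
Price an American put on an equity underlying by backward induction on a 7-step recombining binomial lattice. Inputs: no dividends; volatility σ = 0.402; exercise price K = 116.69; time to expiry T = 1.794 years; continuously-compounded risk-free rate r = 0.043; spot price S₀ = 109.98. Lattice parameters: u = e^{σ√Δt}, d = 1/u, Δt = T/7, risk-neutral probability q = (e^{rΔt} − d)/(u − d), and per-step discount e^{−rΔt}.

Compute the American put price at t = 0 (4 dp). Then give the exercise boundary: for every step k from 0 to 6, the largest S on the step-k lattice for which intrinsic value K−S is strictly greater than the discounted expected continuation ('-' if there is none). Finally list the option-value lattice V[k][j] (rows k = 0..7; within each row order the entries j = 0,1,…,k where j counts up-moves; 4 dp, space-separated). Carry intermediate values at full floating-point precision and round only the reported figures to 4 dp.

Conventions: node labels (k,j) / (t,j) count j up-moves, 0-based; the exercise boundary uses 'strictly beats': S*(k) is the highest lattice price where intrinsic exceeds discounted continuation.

price = 23.8652
boundary = - - - 59.7259 73.2059 59.7259 73.2059
tree:
23.8652
33.0354 14.3390
44.2148 21.5137 6.7849
56.9641 31.2273 11.3355 1.9401
67.9620 43.4841 18.4790 3.7458 0.0000
76.9347 56.9641 29.1002 7.2324 0.0000 0.0000
84.2552 67.9620 43.4841 13.9641 0.0000 0.0000 0.0000
90.2277 76.9347 56.9641 26.9616 0.0000 0.0000 0.0000 0.0000

Δt=0.25629  u=1.22570  d=0.81586  q=0.47634  discount=0.98904
step 7 (expiry): payoffs max(K−S,0) = 90.2277 76.9347 56.9641 26.9616 0.0000 0.0000 0.0000 0.0000
step 6: (k=6,j=0): S=32.4348, K−S=84.2552, hold=82.9763 ⇒ V=84.2552 exercise | (k=6,j=1): S=48.7280, K−S=67.9620, hold=66.6831 ⇒ V=67.9620 exercise | (k=6,j=2): S=73.2059, K−S=43.4841, hold=42.2052 ⇒ V=43.4841 exercise | (k=6,j=3): S=109.9800, K−S=6.7100, hold=13.9641 ⇒ V=13.9641 continue | (k=6,j=4): S=165.2271, K−S=0.0000, hold=0.0000 ⇒ V=0.0000 continue | (k=6,j=5): S=248.2269, K−S=0.0000, hold=0.0000 ⇒ V=0.0000 continue | (k=6,j=6): S=372.9206, K−S=0.0000, hold=0.0000 ⇒ V=0.0000 continue  boundary S*=73.2059
step 5: (k=5,j=0): S=39.7553, K−S=76.9347, hold=75.6558 ⇒ V=76.9347 exercise | (k=5,j=1): S=59.7259, K−S=56.9641, hold=55.6852 ⇒ V=56.9641 exercise | (k=5,j=2): S=89.7284, K−S=26.9616, hold=29.1002 ⇒ V=29.1002 continue | (k=5,j=3): S=134.8024, K−S=0.0000, hold=7.2324 ⇒ V=7.2324 continue | (k=5,j=4): S=202.5187, K−S=0.0000, hold=0.0000 ⇒ V=0.0000 continue | (k=5,j=5): S=304.2514, K−S=0.0000, hold=0.0000 ⇒ V=0.0000 continue  boundary S*=59.7259
step 4: (k=4,j=0): S=48.7280, K−S=67.9620, hold=66.6831 ⇒ V=67.9620 exercise | (k=4,j=1): S=73.2059, K−S=43.4841, hold=43.2127 ⇒ V=43.4841 exercise | (k=4,j=2): S=109.9800, K−S=6.7100, hold=18.4790 ⇒ V=18.4790 continue | (k=4,j=3): S=165.2271, K−S=0.0000, hold=3.7458 ⇒ V=3.7458 continue | (k=4,j=4): S=248.2269, K−S=0.0000, hold=0.0000 ⇒ V=0.0000 continue  boundary S*=73.2059
step 3: (k=3,j=0): S=59.7259, K−S=56.9641, hold=55.6852 ⇒ V=56.9641 exercise | (k=3,j=1): S=89.7284, K−S=26.9616, hold=31.2273 ⇒ V=31.2273 continue | (k=3,j=2): S=134.8024, K−S=0.0000, hold=11.3355 ⇒ V=11.3355 continue | (k=3,j=3): S=202.5187, K−S=0.0000, hold=1.9401 ⇒ V=1.9401 continue  boundary S*=59.7259
step 2: (k=2,j=0): S=73.2059, K−S=43.4841, hold=44.2148 ⇒ V=44.2148 continue | (k=2,j=1): S=109.9800, K−S=6.7100, hold=21.5137 ⇒ V=21.5137 continue | (k=2,j=2): S=165.2271, K−S=0.0000, hold=6.7849 ⇒ V=6.7849 continue  boundary S*=-
step 1: (k=1,j=0): S=89.7284, K−S=26.9616, hold=33.0354 ⇒ V=33.0354 continue | (k=1,j=1): S=134.8024, K−S=0.0000, hold=14.3390 ⇒ V=14.3390 continue  boundary S*=-
step 0: (k=0,j=0): S=109.9800, K−S=6.7100, hold=23.8652 ⇒ V=23.8652 continue  boundary S*=-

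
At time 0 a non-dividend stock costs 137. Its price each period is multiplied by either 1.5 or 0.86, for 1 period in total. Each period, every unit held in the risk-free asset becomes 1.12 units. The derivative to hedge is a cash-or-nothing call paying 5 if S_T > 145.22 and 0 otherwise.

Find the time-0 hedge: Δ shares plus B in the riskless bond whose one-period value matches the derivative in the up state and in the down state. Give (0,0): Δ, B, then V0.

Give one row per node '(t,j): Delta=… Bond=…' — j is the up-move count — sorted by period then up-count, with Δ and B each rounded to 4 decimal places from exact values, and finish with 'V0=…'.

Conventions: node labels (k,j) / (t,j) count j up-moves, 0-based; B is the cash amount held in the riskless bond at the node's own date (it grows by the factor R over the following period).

(0,0): Delta=0.0570 Bond=-5.9989
V0=1.8136

Since d<R<u, set p* = (R−d)/(u−d) = 0.4063; price each node as the discounted p*-expectation of its children.
At maturity the claim pays: V(1,0)=0.0000, V(1,1)=5.0000
  t=0,j=0: stock 137.0000 → up 205.5000 (V=5.0000), down 117.8200 (V=0.0000). Price 1.8136; hedge Δ=0.0570, bond B=-5.9989.
Check: Δ(0,0)·S0 + B(0,0) = 1.8136 = V0.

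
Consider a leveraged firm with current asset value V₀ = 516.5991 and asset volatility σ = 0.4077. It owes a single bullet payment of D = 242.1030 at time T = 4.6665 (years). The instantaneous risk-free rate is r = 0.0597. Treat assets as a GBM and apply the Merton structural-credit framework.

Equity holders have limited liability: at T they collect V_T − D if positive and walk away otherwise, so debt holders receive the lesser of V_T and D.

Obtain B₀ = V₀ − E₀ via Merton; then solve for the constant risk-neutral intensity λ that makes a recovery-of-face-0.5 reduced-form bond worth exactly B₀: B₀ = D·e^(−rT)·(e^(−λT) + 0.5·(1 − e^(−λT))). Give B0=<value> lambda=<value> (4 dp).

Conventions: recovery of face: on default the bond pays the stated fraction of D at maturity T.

Work the structural quantities from V₀ = 516.5991 against face 242.1030:
d₁ = [ln(V₀/D) + (r + σ²/2)T] / (σ√T)
   = [ln(516.5991/242.1030) + (0.0597 + 0.5·0.4077²)·4.6665] / (0.4077·√4.6665)
   = [0.757904 + 0.666421] / 0.880717 = 1.617234
d₂ = d₁ − σ√T = 1.617234 − 0.880717 = 0.736517
N(d₁) = 0.947086,  N(d₂) = 0.769292,  e^(−rT) = 0.756850
E₀ = V₀·N(d₁) − D·e^(−rT)·N(d₂)
   = 516.5991·0.947086 − 242.1030·0.756850·0.769292 = 348.302095
B₀ = V₀ − E₀ = 516.5991 − 348.302095 = 168.297005
e^(−λT) = (B₀·e^(rT)/D − 0.5)/(1 − 0.5) = (168.2970·1.321266/242.1030 − 0.5)/0.5 = 0.83694571
λ = −ln(0.83694571)/4.6665 = 0.038143

B0=168.2970 lambda=0.0381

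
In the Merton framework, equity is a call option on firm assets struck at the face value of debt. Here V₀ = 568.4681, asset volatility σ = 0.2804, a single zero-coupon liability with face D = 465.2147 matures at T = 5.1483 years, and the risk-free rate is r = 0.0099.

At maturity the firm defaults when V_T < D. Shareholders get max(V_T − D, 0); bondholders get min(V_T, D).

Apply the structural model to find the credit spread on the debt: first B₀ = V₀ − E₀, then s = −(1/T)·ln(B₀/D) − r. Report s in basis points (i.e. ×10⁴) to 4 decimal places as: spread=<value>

Apply the equity-as-call identities (strike 465.2147, horizon 5.1483 years):
d₁ = [ln(V₀/D) + (r + σ²/2)T] / (σ√T)
   = [ln(568.4681/465.2147) + (0.0099 + 0.5·0.2804²)·5.1483] / (0.2804·√5.1483)
   = [0.200446 + 0.253359] / 0.636224 = 0.713278
d₂ = d₁ − σ√T = 0.713278 − 0.636224 = 0.077055
N(d₁) = 0.762163,  N(d₂) = 0.530710,  e^(−rT) = 0.950309
E₀ = V₀·N(d₁) − D·e^(−rT)·N(d₂)
   = 568.4681·0.762163 − 465.2147·0.950309·0.530710 = 198.639865
B₀ = V₀ − E₀ = 568.4681 − 198.639865 = 369.828235
spread = −(1/T)·ln(B₀/D) − r = −(1/5.1483)·ln(369.828235/465.2147) − 0.0099 = 0.03467012
in basis points: 0.03467012 × 10⁴ = 346.7012 bp

spread=346.7012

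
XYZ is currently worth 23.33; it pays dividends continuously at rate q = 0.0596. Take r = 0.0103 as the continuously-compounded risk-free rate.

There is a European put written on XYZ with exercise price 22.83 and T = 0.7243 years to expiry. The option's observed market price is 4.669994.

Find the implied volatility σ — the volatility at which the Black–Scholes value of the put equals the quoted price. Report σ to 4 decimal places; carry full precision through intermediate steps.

At σ = 0.5967 the Black–Scholes value reproduces the quote:
σ√T = 0.5967·√0.7243 = 0.507826
d₁ = (ln(S/K) + (r−q+σ²/2)T) / (σ√T) = (ln(23.33/22.83) + (0.0103−0.0596+0.5967²/2)·0.7243) / 0.507826 = (0.021665 + 0.093236) / 0.507826 = 0.226259
d₂ = d₁ − σ√T = 0.226259 − 0.507826 = -0.281567
e^{−rT} = 0.992567
e^{−qT} = 0.957750
N(−d₁) = 0.410500,  N(−d₂) = 0.610862
V = K·e^{−rT}·N(−d₂) − S·e^{−qT}·N(−d₁) = 13.842331 − 9.172337 = 4.669994 (the observed quote) — the price is monotone increasing in volatility, hence this σ is the only solution

sigma = 0.5967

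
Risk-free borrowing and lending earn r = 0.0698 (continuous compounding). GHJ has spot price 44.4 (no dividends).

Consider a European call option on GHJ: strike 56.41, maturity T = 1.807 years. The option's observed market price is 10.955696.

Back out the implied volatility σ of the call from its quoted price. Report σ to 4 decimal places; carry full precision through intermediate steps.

sigma = 0.5455

At σ = 0.5455 the Black–Scholes value reproduces the quote:
σ√T = 0.5455·√1.807 = 0.733287
d₁ = (ln(S/K) + (r+σ²/2)T) / (σ√T) = (ln(44.4/56.41) + (0.0698+0.5455²/2)·1.807) / 0.733287 = (-0.239407 + 0.394983) / 0.733287 = 0.212163
d₂ = d₁ − σ√T = 0.212163 − 0.733287 = -0.521124
e^{−rT} = 0.881501
N(d₁) = 0.584010,  N(d₂) = 0.301140
V = S·N(d₁) − K·e^{−rT}·N(d₂) = 25.930048 − 14.974352 = 10.955696 (the quoted price), and the Black–Scholes price is strictly increasing in σ, so σ is unique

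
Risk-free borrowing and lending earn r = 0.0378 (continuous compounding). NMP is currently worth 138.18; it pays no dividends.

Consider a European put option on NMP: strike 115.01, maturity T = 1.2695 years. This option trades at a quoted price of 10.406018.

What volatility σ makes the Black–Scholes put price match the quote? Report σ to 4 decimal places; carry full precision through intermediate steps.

sigma = 0.3959

At σ = 0.3959 the Black–Scholes value reproduces the quote:
σ√T = 0.3959·√1.2695 = 0.446069
d₁ = (ln(S/K) + (r+σ²/2)T) / (σ√T) = (ln(138.18/115.01) + (0.0378+0.3959²/2)·1.2695) / 0.446069 = (0.183538 + 0.147476) / 0.446069 = 0.742069
d₂ = d₁ − σ√T = 0.742069 − 0.446069 = 0.296000
e^{−rT} = 0.953146
N(−d₁) = 0.229023,  N(−d₂) = 0.383615
V = K·e^{−rT}·N(−d₂) − S·N(−d₁) = 42.052378 − 31.646360 = 10.406018 (equal to the quote); since ∂V/∂σ > 0 for all σ, the implied volatility is unique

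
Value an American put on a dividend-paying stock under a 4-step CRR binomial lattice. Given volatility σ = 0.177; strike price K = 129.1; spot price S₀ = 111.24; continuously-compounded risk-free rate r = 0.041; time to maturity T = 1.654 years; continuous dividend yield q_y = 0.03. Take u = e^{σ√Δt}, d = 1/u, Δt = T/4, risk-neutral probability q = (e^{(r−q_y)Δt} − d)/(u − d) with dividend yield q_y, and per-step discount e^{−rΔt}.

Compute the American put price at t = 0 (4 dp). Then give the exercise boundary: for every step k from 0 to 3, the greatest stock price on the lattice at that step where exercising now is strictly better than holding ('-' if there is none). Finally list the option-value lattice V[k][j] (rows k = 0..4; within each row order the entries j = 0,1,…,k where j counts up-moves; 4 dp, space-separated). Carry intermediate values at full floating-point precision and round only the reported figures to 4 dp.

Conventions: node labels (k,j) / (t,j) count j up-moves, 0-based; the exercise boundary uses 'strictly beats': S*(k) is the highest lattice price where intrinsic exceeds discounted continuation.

params: Δt=0.41350 u=1.12055 d=0.89242 q=0.49156 e^(-rΔt)=0.98319
t_4 payoffs: 58.5432 40.5069 17.8600 0.0000 0.0000
t_3: node(3,0) S=79.0623 payoff=50.0377 vs cont=48.8422 → 50.0377 [stop]  node(3,1) S=99.2728 payoff=29.8272 vs cont=28.8808 → 29.8272 [stop]  node(3,2) S=124.6498 payoff=4.4502 vs cont=8.9281 → 8.9281 [wait]  node(3,3) S=156.5138 payoff=0.0000 vs cont=0.0000 → 0.0000 [wait]  ⇒ S*(3)=99.2728
t_2: node(2,0) S=88.5931 payoff=40.5069 vs cont=39.4289 → 40.5069 [stop]  node(2,1) S=111.2400 payoff=17.8600 vs cont=19.2253 → 19.2253 [wait]  node(2,2) S=139.6761 payoff=0.0000 vs cont=4.4631 → 4.4631 [wait]  ⇒ S*(2)=88.5931
t_1: node(1,0) S=99.2728 payoff=29.8272 vs cont=29.5406 → 29.8272 [stop]  node(1,1) S=124.6498 payoff=4.4502 vs cont=11.7676 → 11.7676 [wait]  ⇒ S*(1)=99.2728
t_0: node(0,0) S=111.2400 payoff=17.8600 vs cont=20.5976 → 20.5976 [wait]  ⇒ S*(0)=-

price = 20.5976
boundary = - 99.2728 88.5931 99.2728
tree:
20.5976
29.8272 11.7676
40.5069 19.2253 4.4631
50.0377 29.8272 8.9281 0.0000
58.5432 40.5069 17.8600 0.0000 0.0000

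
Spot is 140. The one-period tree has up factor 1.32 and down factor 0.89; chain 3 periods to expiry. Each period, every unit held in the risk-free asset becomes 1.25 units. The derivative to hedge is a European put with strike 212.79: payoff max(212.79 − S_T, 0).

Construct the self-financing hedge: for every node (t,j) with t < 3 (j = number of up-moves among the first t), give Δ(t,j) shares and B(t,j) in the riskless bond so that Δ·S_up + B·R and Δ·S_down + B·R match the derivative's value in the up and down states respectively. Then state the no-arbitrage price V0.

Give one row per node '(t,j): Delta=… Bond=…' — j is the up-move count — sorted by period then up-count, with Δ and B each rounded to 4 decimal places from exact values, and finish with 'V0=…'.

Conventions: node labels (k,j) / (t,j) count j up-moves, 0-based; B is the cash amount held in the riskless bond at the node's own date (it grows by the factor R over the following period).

Under the risk-neutral measure, an up-move has probability p* = (R−d)/(u−d) = 0.8372 and values discount at R = 1.25.
At maturity the claim pays: V(3,0)=114.0943, V(3,1)=66.4099, V(3,2)=0.0000, V(3,3)=0.0000
Node (2,0) S=110.8940: V=(p*·66.4099+(1−p*)·114.0943)/1.25=59.3380; Δ=(66.4099−114.0943)/(146.3801−98.6957)=-1.0000; B=V−Δ·S=170.2320
Node (2,1) S=164.4720: V=(p*·0.0000+(1−p*)·66.4099)/1.25=8.6487; Δ=(0.0000−66.4099)/(217.1030−146.3801)=-0.9390; B=V−Δ·S=163.0904
Node (2,2) S=243.9360: V=(p*·0.0000+(1−p*)·0.0000)/1.25=0.0000; Δ=(0.0000−0.0000)/(321.9955−217.1030)=0.0000; B=V−Δ·S=0.0000
Node (1,0) S=124.6000: V=(p*·8.6487+(1−p*)·59.3380)/1.25=13.5204; Δ=(8.6487−59.3380)/(164.4720−110.8940)=-0.9461; B=V−Δ·S=131.4024
Node (1,1) S=184.8000: V=(p*·0.0000+(1−p*)·8.6487)/1.25=1.1263; Δ=(0.0000−8.6487)/(243.9360−164.4720)=-0.1088; B=V−Δ·S=21.2397
Node (0,0) S=140.0000: V=(p*·1.1263+(1−p*)·13.5204)/1.25=2.5152; Δ=(1.1263−13.5204)/(184.8000−124.6000)=-0.2059; B=V−Δ·S=31.3385
Sanity check at the root: Δ(0,0)·S0 + B(0,0) reproduces V0 = 2.5152.

(0,0): Delta=-0.2059 Bond=31.3385
(1,0): Delta=-0.9461 Bond=131.4024
(1,1): Delta=-0.1088 Bond=21.2397
(2,0): Delta=-1.0000 Bond=170.2320
(2,1): Delta=-0.9390 Bond=163.0904
(2,2): Delta=0.0000 Bond=0.0000
V0=2.5152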